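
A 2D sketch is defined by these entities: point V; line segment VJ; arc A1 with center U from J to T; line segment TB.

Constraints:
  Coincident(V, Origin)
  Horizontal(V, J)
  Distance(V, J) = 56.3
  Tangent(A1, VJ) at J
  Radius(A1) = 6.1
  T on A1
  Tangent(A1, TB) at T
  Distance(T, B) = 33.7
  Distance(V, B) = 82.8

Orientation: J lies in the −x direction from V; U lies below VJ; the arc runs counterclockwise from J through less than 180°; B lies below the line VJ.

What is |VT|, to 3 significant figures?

62.0

V is at the origin; V and J share the same y with |VJ| = 56.3 and J on the −x side, so J = (-56.3, 0.00). Tangency of A1 to VJ means the radius UJ is perpendicular to VJ, so U = J + (0, -6.1) = (-56.3, -6.10). Since UT ⟂ TB (tangency), |UB| = √(6.1² + 33.7²) = 34.2 regardless of where T sits on A1. So B lies on both circle(V, 82.8) and circle(U, 34.2); the below-VJ intersection is B = (-75.2, -34.7). T is the foot of the tangent from B: T = (-61.9, -3.69).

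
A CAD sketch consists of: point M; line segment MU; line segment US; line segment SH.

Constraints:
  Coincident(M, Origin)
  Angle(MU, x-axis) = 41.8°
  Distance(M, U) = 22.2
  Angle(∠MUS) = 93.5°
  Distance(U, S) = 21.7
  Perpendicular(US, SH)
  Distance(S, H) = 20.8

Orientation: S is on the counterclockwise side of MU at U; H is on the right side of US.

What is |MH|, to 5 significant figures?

48.754

∠MUS = 93.5°, so US runs at 41.8° + (180° − 93.5°) = 128.30° from the x-axis; with |US| = 21.7, S = U + 21.7·(cos 128.30°, sin 128.30°) = (3.1004, 31.827). US ⟂ SH; with |SH| = 20.8 on the right of US, H = S + 20.8·(0.78478, 0.61978) = (19.424, 44.718). Then |MH| = |H − M| = 48.754.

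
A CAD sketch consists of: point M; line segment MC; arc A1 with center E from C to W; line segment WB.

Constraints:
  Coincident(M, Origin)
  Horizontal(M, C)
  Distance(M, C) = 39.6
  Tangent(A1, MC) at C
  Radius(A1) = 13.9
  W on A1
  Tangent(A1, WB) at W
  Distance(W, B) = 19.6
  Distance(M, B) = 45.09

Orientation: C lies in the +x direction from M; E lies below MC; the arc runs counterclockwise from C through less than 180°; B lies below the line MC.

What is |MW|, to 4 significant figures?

30.19

Checks: |EW| = 13.90 ✓; ∠(EW, WB) = 90.00° ✓; |WB| = 19.60 ✓; |MB| = 45.09 ✓.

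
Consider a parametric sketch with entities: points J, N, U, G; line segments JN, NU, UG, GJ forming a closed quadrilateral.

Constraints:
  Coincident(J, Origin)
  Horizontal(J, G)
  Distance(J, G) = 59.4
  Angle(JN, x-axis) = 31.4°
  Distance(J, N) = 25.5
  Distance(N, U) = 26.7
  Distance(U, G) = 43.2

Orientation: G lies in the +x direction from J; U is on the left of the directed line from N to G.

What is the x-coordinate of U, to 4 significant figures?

35.65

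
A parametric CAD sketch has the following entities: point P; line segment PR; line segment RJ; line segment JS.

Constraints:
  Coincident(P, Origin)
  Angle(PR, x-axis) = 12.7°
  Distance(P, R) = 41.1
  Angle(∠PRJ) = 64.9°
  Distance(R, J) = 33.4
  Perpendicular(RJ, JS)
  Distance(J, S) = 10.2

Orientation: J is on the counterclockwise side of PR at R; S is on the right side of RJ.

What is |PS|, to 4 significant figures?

50.03

P is at the origin; PR runs at 12.7° with length 41.1, so R = 41.1·(cos 12.7°, sin 12.7°) = (40.09, 9.036). ∠PRJ = 64.9°, so RJ runs at 12.7° + (180° − 64.9°) = 127.8° from the x-axis; with |RJ| = 33.4, J = R + 33.4·(cos 127.8°, sin 127.8°) = (19.62, 35.43). RJ ⟂ JS; with |JS| = 10.2 on the right of RJ, S = J + 10.2·(0.7902, 0.6129) = (27.68, 41.68). Then |PS| = |S − P| = 50.03.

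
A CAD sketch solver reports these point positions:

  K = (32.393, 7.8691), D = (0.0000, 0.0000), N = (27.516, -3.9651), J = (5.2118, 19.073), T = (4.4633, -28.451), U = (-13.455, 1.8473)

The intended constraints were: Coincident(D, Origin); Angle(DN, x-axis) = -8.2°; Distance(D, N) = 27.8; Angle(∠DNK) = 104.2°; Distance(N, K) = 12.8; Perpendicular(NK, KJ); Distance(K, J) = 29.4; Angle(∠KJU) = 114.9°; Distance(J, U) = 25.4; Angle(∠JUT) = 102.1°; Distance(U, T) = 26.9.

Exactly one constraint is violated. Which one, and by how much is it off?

Distance(U, T) = 26.9 — off by 8.30.

D = (0.00, 0.00) ✓; DN at -8.200° ✓; |DN| = 27.80 ✓; ∠DNK = 104.2° ✓; |NK| = 12.80 ✓; ∠(NK, KJ) = 90.00° ✓; |KJ| = 29.40 ✓; ∠KJU = 114.9° ✓; |JU| = 25.40 ✓; ∠JUT = 102.1° ✓; |UT| = 35.20 ✗.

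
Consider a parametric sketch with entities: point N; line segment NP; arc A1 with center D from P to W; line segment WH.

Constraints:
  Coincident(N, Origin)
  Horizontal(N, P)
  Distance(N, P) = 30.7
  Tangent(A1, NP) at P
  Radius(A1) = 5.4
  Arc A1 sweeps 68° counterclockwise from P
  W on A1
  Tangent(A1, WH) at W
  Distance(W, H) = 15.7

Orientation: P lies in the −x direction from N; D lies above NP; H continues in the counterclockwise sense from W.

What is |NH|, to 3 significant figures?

26.7

N is at the origin; NP is horizontal with |NP| = 30.7 and P on the −x side, so P = (-30.7, 0.00). A1 meets NP tangentially, so DP is at right angles to NP, so D = P + (0, 5.4) = (-30.7, 5.40). On A1, P sits at bearing -90° from D; a 68° counterclockwise sweep puts W at bearing -22°, so W = D + 5.4·(cos -22°, sin -22°) = (-25.7, 3.38). Since A1 is tangent to WH there, DW ⟂ WH, so WH runs along (−sin -22°, cos -22°); with |WH| = 15.7, H = (-19.8, 17.9). Then |NH| = |H − N| = 26.7.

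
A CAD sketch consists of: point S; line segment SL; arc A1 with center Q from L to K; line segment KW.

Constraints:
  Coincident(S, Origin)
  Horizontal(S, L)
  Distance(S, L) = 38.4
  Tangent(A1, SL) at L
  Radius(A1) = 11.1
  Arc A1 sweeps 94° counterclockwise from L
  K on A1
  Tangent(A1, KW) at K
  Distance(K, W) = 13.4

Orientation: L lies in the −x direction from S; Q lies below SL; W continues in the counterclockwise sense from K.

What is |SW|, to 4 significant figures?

54.71

S is at the origin; SL is horizontal with |SL| = 38.4 and L on the −x side, so L = (-38.40, 0.000). A1 meets SL tangentially, so QL is at right angles to SL, so Q = L + (0, -11.1) = (-38.40, -11.10). On A1, L sits at bearing 90° from Q; a 94° counterclockwise sweep puts K at bearing 184°, so K = Q + 11.1·(cos 184°, sin 184°) = (-49.47, -11.87). Tangency of A1 to KW means the radius QK is perpendicular to KW, so KW runs along (−sin 184°, cos 184°); with |KW| = 13.4, W = (-48.54, -25.24). Then |SW| = |W − S| = 54.71.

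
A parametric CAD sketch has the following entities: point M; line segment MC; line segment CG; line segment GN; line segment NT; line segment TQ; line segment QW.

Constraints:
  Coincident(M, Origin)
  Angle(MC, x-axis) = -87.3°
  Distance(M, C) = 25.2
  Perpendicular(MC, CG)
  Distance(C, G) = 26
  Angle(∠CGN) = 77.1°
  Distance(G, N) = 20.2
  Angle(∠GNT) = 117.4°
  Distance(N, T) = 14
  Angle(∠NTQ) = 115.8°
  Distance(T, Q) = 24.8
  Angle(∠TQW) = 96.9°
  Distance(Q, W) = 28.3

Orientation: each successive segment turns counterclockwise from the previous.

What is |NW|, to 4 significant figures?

37.63

∠NTQ = 115.8° gives TQ at -127.6° from the x-axis; with |TQ| = 24.8, Q = (-7.110, -21.28). ∠TQW = 96.9° gives QW at -44.50° from the x-axis; with |QW| = 28.3, W = (13.08, -41.11). Then |NW| = |W − N| = 37.63.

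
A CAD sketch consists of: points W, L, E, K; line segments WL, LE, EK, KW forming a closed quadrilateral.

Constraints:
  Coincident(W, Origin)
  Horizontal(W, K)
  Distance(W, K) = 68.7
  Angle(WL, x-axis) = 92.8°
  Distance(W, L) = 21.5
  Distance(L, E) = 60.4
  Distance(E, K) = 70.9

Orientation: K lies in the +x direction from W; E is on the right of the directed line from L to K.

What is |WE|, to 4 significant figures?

39.13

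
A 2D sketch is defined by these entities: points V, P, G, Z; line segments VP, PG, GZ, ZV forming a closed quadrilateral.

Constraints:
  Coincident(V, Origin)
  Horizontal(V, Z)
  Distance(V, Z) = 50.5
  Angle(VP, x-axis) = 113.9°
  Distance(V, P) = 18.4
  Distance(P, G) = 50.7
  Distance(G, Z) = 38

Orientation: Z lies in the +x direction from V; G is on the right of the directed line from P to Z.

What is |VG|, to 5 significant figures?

32.836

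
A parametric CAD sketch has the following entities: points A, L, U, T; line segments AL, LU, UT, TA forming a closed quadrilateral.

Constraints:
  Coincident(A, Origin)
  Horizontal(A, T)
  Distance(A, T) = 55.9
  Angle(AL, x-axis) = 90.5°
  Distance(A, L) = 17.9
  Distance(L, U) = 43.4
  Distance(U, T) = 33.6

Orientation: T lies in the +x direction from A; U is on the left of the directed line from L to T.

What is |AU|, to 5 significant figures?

51.339

A is at the origin; A and T share the same y with |AT| = 55.9 and T in +x, so T = (55.9, 0). AL runs at 90.5° with |AL| = 17.9, so L = (-0.15620, 17.899). U is determined by |LU| = 43.4 and |UT| = 33.6 together: it lies at the intersection of circle(L, 43.4) and circle(T, 33.6). With |LT| = 58.845, the foot of the radical line on LT is 35.834 from L and the perpendicular offset is √(43.4² − 35.834²) = 24.484. Taking the left-of-LT solution: U = (41.427, 30.323).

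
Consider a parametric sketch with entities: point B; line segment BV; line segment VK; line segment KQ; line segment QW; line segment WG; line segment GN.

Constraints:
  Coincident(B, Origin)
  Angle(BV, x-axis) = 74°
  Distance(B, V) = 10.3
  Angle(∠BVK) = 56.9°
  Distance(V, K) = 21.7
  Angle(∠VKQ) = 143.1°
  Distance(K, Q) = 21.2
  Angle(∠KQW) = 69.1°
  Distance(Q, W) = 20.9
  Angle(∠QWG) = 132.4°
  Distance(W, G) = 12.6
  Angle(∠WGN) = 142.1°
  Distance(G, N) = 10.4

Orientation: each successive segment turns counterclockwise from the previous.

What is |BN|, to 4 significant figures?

4.663

B is at the origin; BV runs at 74.0° with length 10.3, so V = (2.839, 9.901). ∠BVK = 56.9° gives VK at -162.9° from the x-axis; with |VK| = 21.7, K = (-17.90, 3.520). ∠VKQ = 143.1° gives KQ at -126.0° from the x-axis; with |KQ| = 21.2, Q = (-30.36, -13.63). ∠KQW = 69.1° gives QW at -15.10° from the x-axis; with |QW| = 20.9, W = (-10.18, -19.08). ∠QWG = 132.4° gives WG at 32.50° from the x-axis; with |WG| = 12.6, G = (0.4424, -12.31). ∠WGN = 142.1° gives GN at 70.40° from the x-axis; with |GN| = 10.4, N = (3.931, -2.508). Then |BN| = |N − B| = 4.663.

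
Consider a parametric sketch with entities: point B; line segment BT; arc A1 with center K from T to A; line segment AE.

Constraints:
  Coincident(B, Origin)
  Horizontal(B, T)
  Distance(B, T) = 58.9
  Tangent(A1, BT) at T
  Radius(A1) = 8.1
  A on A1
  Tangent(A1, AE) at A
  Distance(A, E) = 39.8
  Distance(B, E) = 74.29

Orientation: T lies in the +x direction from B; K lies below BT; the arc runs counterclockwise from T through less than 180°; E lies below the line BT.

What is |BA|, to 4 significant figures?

51.69

B is at the origin; BT is horizontal with |BT| = 58.9 and T on the +x side, so T = (58.90, 0.000). Tangency of A1 to BT means the radius KT is perpendicular to BT, so K = T + (0, -8.1) = (58.90, -8.100). Since KA ⟂ AE (tangency), |KE| = √(8.1² + 39.8²) = 40.62 regardless of where A sits on A1. So E lies on both circle(B, 74.29) and circle(K, 40.62); the below-BT intersection is E = (56.17, -48.62). A is the foot of the tangent from E: A = (50.87, -9.178).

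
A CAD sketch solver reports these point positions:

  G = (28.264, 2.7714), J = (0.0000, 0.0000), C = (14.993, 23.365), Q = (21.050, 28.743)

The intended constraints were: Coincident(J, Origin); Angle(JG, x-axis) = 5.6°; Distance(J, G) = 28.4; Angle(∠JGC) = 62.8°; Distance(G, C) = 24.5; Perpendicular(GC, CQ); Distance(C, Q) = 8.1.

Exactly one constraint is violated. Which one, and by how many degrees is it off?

Perpendicular(GC, CQ) — off by 8.80°.

J = (0.00, 0.00) ✓; JG at 5.600° ✓; |JG| = 28.40 ✓; ∠JGC = 62.80° ✓; |GC| = 24.50 ✓; ∠(GC, CQ) = 81.20° ✗; |CQ| = 8.100 ✓.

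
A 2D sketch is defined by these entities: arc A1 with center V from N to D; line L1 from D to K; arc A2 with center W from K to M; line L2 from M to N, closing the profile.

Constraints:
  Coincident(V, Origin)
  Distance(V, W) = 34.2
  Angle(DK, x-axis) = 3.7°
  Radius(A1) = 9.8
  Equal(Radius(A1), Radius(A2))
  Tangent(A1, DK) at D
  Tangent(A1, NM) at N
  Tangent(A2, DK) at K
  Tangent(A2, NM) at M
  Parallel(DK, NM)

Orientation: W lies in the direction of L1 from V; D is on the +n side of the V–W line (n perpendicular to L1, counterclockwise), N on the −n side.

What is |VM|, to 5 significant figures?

35.576

Tangency of A1 to both parallel lines with radius 9.8 puts D and N at V ± 9.8·n: D = (-0.63242, 9.7796), N = (0.63242, -9.7796). Equal radii place K and M the same way about W: K = W + 9.8·n = (33.496, 11.987), M = W − 9.8·n = (34.761, -7.5726). Then |VM| = |M − V| = 35.576.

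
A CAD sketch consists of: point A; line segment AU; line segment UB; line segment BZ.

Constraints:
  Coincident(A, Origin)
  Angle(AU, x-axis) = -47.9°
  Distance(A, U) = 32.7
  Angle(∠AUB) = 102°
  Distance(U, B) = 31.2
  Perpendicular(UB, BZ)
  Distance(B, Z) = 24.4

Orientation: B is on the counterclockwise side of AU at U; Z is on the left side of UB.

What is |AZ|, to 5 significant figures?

38.748

A is at the origin; AU runs at -47.9° with length 32.7, so U = 32.7·(cos -47.9°, sin -47.9°) = (21.923, -24.263). ∠AUB = 102.0°, so UB runs at -47.9° + (180° − 102.0°) = 30.100° from the x-axis; with |UB| = 31.2, B = U + 31.2·(cos 30.100°, sin 30.100°) = (48.916, -8.6155). UB is perpendicular to BZ; with |BZ| = 24.4 on the left of UB, Z = B + 24.4·(-0.50151, 0.86515) = (36.679, 12.494). Then |AZ| = |Z − A| = 38.748.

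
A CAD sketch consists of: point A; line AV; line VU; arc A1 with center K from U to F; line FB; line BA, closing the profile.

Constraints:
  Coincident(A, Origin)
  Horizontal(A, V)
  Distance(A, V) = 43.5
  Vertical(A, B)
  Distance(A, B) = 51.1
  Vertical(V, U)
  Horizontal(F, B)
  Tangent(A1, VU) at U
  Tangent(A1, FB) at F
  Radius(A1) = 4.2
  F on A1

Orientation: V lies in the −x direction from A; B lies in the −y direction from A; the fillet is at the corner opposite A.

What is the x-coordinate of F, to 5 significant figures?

-39.300

A is at the origin; AV is horizontal with |AV| = 43.5 and V on the −x side, so V = (-43.500, 0.0000). A and B share the same x with |AB| = 51.1 and B on the −y side, so B = (0.0000, -51.100). The virtual corner opposite A is at (-43.500, -51.100). A1 meets VU tangentially, so KU is at right angles to VU and A1 meets FB tangentially, so KF is at right angles to FB, with radius 4.2, so the center K sits 4.2 in from both sides at K = (-39.300, -46.900). That places the tangent points at U = (-43.500, -46.900) on VU and F = (-39.300, -51.100) on FB. So F.x = -39.300.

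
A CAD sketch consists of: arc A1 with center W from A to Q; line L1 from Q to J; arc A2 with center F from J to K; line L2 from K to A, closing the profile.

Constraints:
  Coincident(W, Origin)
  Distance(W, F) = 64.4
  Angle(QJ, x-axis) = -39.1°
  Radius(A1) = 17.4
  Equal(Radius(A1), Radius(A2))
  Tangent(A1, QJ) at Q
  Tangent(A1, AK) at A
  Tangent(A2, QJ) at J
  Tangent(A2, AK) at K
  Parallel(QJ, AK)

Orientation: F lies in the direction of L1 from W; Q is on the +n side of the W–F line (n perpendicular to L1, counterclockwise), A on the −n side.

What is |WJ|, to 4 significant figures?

66.71

The slot axis is L1's direction at -39.1°, so u = (cos -39.1°, sin -39.1°) = (0.7760, -0.6307) and n = (−sin -39.1°, cos -39.1°) = (0.6307, 0.7760). W is at the origin and F lies 64.4 along u from W, so F = 64.4·u = (49.98, -40.62). Tangency of A1 to both parallel lines with radius 17.4 puts Q and A at W ± 17.4·n: Q = (10.97, 13.50), A = (-10.97, -13.50). Equal radii place J and K the same way about F: J = F + 17.4·n = (60.95, -27.11), K = F − 17.4·n = (39.00, -54.12). Then |WJ| = |J − W| = 66.71.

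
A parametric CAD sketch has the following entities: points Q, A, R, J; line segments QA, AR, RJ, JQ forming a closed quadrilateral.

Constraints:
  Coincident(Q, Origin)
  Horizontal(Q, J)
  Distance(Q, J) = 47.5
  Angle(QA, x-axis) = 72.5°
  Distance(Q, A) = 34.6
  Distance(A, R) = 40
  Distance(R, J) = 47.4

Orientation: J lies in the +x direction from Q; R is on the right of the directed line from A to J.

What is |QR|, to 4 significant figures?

5.760

Q is at the origin; Q and J share the same y with |QJ| = 47.5 and J in +x, so J = (47.5, 0). QA runs at 72.5° with |QA| = 34.6, so A = (10.40, 33.00). R is determined by |AR| = 40.0 and |RJ| = 47.4 together: it lies at the intersection of circle(A, 40.0) and circle(J, 47.4). With |AJ| = 49.65, the foot of the radical line on AJ is 18.31 from A and the perpendicular offset is √(40.0² − 18.31²) = 35.56. Taking the right-of-AJ solution: R = (0.4492, -5.743).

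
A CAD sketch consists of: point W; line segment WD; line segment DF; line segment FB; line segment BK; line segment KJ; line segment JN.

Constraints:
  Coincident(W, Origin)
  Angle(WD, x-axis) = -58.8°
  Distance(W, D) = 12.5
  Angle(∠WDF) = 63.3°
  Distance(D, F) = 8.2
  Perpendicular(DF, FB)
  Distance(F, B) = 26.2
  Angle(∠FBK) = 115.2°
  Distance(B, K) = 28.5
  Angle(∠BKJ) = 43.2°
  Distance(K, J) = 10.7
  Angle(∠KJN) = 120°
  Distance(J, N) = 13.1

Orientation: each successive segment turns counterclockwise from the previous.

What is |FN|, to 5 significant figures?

27.925

W is at the origin; WD runs at -58.8° with length 12.5, so D = (6.4753, -10.692). ∠WDF = 63.3° gives DF at 57.900° from the x-axis; with |DF| = 8.2, F = (10.833, -3.7457). DF ⟂ FB, so FB runs at 147.90°; with |FB| = 26.2, B = (-11.362, 10.177). ∠FBK = 115.2° gives BK at -147.30° from the x-axis; with |BK| = 28.5, K = (-35.345, -5.2199). ∠BKJ = 43.2° gives KJ at -10.500° from the x-axis; with |KJ| = 10.7, J = (-24.824, -7.1698). ∠KJN = 120.0° gives JN at 49.500° from the x-axis; with |JN| = 13.1, N = (-16.316, 2.7915). Then |FN| = |N − F| = 27.925.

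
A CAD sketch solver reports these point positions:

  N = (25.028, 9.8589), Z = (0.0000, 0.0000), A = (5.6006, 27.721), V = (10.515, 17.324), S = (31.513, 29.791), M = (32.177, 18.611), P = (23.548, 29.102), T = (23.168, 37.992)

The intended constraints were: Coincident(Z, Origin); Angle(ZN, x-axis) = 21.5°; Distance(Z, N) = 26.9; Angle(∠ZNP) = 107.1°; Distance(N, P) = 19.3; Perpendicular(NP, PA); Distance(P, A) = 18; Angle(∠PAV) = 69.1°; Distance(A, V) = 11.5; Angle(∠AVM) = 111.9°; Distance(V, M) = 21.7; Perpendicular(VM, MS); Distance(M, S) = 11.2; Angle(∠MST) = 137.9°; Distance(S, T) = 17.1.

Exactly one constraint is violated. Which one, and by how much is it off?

Distance(S, T) = 17.1 — off by 5.40.

Z = (0.00, 0.00) ✓; ZN at 21.50° ✓; |ZN| = 26.90 ✓; ∠ZNP = 107.1° ✓; |NP| = 19.30 ✓; ∠(NP, PA) = 90.00° ✓; |PA| = 18.00 ✓; ∠PAV = 69.10° ✓; |AV| = 11.50 ✓; ∠AVM = 111.9° ✓; |VM| = 21.70 ✓; ∠(VM, MS) = 90.00° ✓; |MS| = 11.20 ✓; ∠MST = 137.9° ✓; |ST| = 11.70 ✗.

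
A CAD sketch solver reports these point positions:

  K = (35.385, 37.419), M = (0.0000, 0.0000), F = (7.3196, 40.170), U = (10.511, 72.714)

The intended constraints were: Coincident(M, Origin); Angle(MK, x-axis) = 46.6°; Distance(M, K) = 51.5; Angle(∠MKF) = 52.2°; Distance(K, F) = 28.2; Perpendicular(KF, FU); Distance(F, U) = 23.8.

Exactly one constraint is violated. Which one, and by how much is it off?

Distance(F, U) = 23.8 — off by 8.90.

M = (0.00, 0.00) ✓; MK at 46.60° ✓; |MK| = 51.50 ✓; ∠MKF = 52.20° ✓; |KF| = 28.20 ✓; ∠(KF, FU) = 90.00° ✓; |FU| = 32.70 ✗.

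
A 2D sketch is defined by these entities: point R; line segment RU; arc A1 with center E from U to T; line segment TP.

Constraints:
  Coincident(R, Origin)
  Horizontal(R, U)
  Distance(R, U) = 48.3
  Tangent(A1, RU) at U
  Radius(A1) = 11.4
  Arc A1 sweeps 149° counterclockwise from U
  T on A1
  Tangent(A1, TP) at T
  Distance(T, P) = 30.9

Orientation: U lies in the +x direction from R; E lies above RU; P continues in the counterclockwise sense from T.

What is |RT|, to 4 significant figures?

58.16

Since A1 is tangent to RU there, EU ⟂ RU, so E = U + (0, 11.4) = (48.30, 11.40). On A1, U sits at bearing -90° from E; a 149° counterclockwise sweep puts T at bearing 59°, so T = E + 11.4·(cos 59°, sin 59°) = (54.17, 21.17). Then |RT| = |T − R| = 58.16.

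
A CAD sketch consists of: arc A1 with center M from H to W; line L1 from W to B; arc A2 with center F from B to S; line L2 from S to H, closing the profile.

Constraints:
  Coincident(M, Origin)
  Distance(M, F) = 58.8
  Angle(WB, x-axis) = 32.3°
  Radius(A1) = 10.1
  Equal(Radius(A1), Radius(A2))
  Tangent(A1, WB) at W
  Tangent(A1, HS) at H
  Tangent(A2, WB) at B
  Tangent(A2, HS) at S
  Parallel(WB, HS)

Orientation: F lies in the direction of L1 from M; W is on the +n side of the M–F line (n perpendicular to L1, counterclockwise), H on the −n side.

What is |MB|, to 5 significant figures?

59.661

The slot axis is L1's direction at 32.3°, so u = (cos 32.3°, sin 32.3°) = (0.84526, 0.53435) and n = (−sin 32.3°, cos 32.3°) = (-0.53435, 0.84526). M is at the origin and F lies 58.8 along u from M, so F = 58.8·u = (49.701, 31.420). Tangency of A1 to both parallel lines with radius 10.1 puts W and H at M ± 10.1·n: W = (-5.3970, 8.5371), H = (5.3970, -8.5371). Equal radii place B and S the same way about F: B = F + 10.1·n = (44.304, 39.957), S = F − 10.1·n = (55.098, 22.883). Then |MB| = |B − M| = 59.661.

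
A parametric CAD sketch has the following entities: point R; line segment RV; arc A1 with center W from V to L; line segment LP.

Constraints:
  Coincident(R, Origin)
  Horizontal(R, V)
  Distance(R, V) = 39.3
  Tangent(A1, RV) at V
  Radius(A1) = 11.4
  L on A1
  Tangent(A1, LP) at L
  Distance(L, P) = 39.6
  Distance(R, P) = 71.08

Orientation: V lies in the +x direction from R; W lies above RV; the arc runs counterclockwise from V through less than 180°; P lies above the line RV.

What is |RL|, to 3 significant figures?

52.1

Checks: |WL| = 11.40 ✓; ∠(WL, LP) = 90.00° ✓; |LP| = 39.60 ✓; |RP| = 71.08 ✓.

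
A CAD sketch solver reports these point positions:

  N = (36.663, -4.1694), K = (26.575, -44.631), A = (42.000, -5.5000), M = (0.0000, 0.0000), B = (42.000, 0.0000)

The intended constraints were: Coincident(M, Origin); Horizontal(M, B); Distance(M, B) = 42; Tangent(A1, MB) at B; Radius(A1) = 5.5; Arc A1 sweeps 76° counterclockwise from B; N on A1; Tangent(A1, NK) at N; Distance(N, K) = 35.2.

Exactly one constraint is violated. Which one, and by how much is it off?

Distance(N, K) = 35.2 — off by 6.50.

M = (0.00, 0.00) ✓; M.y = 0.00, B.y = 0.00 ✓; |MB| = 42.00 ✓; ∠(AB, BM) = 90.00° ✓; |AB| = 5.500 ✓; bearing(A→N) − bearing(A→B) = 76.00° ✓; |AN| = 5.500 ✓; ∠(AN, NK) = 90.00° ✓; |NK| = 41.70 ✗.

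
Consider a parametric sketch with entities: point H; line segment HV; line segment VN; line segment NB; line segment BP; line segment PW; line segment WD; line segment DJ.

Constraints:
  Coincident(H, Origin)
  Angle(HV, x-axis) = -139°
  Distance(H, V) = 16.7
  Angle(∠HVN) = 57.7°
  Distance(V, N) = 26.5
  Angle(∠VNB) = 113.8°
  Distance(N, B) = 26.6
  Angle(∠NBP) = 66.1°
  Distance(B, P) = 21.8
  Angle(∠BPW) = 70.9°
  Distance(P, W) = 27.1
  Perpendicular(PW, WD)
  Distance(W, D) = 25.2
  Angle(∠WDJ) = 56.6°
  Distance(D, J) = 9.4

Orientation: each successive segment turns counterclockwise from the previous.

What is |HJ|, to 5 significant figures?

31.785

H is at the origin; HV runs at -139.0° with length 16.7, so V = (-12.604, -10.956). ∠HVN = 57.7° gives VN at -16.700° from the x-axis; with |VN| = 26.5, N = (12.779, -18.571). ∠VNB = 113.8° gives NB at 49.500° from the x-axis; with |NB| = 26.6, B = (30.054, 1.6556). ∠NBP = 66.1° gives BP at 163.40° from the x-axis; with |BP| = 21.8, P = (9.1625, 7.8836). ∠BPW = 70.9° gives PW at -87.500° from the x-axis; with |PW| = 27.1, W = (10.345, -19.191). PW is perpendicular to WD, so WD runs at 2.5000°; with |WD| = 25.2, D = (35.521, -18.091). ∠WDJ = 56.6° gives DJ at 125.90° from the x-axis; with |DJ| = 9.4, J = (30.009, -10.477). Then |HJ| = |J − H| = 31.785.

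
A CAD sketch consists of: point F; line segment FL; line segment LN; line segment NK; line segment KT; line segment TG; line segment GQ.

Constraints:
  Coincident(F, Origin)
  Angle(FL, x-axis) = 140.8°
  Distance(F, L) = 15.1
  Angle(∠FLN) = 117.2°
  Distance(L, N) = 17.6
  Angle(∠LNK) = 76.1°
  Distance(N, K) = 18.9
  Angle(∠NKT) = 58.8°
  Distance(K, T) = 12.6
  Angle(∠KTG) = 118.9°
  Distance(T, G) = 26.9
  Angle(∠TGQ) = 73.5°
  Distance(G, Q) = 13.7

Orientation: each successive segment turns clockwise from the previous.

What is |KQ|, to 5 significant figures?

29.174

F is at the origin; FL runs at 140.8° with length 15.1, so L = (-11.702, 9.5436). ∠FLN = 117.2° gives LN at 78.000° from the x-axis; with |LN| = 17.6, N = (-8.0424, 26.759). ∠LNK = 76.1° gives NK at -25.900° from the x-axis; with |NK| = 18.9, K = (8.9592, 18.503). ∠NKT = 58.8° gives KT at -147.10° from the x-axis; with |KT| = 12.6, T = (-1.6200, 11.659). ∠KTG = 118.9° gives TG at 151.80° from the x-axis; with |TG| = 26.9, G = (-25.327, 24.371). ∠TGQ = 73.5° gives GQ at 45.300° from the x-axis; with |GQ| = 13.7, Q = (-15.691, 34.109). Then |KQ| = |Q − K| = 29.174.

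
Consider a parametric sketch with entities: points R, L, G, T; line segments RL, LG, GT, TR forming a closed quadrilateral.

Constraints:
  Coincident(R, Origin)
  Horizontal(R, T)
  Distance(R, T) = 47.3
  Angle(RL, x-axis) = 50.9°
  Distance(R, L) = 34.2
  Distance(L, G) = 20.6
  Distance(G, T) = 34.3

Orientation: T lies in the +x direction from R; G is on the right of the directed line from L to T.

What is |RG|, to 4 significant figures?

15.70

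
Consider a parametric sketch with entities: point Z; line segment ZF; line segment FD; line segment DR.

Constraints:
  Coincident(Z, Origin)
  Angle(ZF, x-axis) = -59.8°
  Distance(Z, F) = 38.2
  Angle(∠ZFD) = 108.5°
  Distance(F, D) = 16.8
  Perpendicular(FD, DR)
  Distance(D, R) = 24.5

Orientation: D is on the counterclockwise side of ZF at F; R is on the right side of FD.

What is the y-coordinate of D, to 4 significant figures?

-29.61

Z is at the origin; ZF runs at -59.8° with length 38.2, so F = 38.2·(cos -59.8°, sin -59.8°) = (19.22, -33.02). ∠ZFD = 108.5°, so FD runs at -59.8° + (180° − 108.5°) = 11.70° from the x-axis; with |FD| = 16.8, D = F + 16.8·(cos 11.70°, sin 11.70°) = (35.67, -29.61). So D.y = -29.61.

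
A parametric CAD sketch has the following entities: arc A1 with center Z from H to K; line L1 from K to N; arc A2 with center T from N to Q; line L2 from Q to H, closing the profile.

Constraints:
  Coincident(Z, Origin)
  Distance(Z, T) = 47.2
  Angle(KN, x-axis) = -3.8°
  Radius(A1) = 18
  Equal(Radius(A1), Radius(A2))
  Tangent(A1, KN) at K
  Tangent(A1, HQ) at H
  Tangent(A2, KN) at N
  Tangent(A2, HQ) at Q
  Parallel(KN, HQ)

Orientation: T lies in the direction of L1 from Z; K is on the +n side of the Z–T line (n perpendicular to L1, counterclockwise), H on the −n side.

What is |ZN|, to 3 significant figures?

50.5

The slot axis is L1's direction at -3.8°, so u = (cos -3.8°, sin -3.8°) = (0.998, -0.0663) and n = (−sin -3.8°, cos -3.8°) = (0.0663, 0.998). Z is at the origin and T lies 47.2 along u from Z, so T = 47.2·u = (47.1, -3.13). Tangency of A1 to both parallel lines with radius 18.0 puts K and H at Z ± 18.0·n: K = (1.19, 18.0), H = (-1.19, -18.0). Equal radii place N and Q the same way about T: N = T + 18.0·n = (48.3, 14.8), Q = T − 18.0·n = (45.9, -21.1). Then |ZN| = |N − Z| = 50.5.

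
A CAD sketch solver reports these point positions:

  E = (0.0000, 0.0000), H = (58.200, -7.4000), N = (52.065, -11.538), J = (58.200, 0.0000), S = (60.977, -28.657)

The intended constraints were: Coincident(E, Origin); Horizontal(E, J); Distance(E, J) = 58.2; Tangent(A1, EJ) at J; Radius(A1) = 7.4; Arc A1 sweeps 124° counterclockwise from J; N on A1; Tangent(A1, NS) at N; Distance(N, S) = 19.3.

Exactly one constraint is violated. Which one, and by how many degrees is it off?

Tangent(A1, NS) at N — off by 6.50°.

E = (0.00, 0.00) ✓; E.y = 0.00, J.y = 0.00 ✓; |EJ| = 58.20 ✓; ∠(HJ, JE) = 90.00° ✓; |HJ| = 7.400 ✓; bearing(H→N) − bearing(H→J) = 124.0° ✓; |HN| = 7.400 ✓; ∠(HN, NS) = 96.50° ✗; |NS| = 19.30 ✓.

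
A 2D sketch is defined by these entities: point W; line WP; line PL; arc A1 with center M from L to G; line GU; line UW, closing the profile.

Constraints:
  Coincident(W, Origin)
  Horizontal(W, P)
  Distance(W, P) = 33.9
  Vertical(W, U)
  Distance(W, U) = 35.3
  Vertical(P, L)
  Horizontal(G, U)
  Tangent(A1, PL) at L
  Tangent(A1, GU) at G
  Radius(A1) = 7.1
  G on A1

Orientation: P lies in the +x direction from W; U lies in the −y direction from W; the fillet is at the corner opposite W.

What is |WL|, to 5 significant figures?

44.096

W is at the origin; W and P share the same y with |WP| = 33.9 and P on the +x side, so P = (33.900, 0.0000). WU is vertical with |WU| = 35.3 and U on the −y side, so U = (0.0000, -35.300). The virtual corner opposite W is at (33.900, -35.300). A1 meets PL tangentially, so ML is at right angles to PL and A1 meets GU tangentially, so MG is at right angles to GU, with radius 7.1, so the center M sits 7.1 in from both sides at M = (26.800, -28.200). That places the tangent points at L = (33.900, -28.200) on PL and G = (26.800, -35.300) on GU. Then |WL| = |L − W| = 44.096.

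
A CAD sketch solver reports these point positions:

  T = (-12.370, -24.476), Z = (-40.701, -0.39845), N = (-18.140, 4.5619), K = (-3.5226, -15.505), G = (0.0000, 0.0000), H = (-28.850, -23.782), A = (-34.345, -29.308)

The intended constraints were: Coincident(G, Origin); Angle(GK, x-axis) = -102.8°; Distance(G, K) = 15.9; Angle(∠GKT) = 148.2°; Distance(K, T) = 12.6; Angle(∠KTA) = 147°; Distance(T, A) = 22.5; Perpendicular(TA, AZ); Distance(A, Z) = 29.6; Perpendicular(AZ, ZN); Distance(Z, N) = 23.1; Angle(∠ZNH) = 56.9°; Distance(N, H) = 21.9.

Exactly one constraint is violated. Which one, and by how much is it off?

Distance(N, H) = 21.9 — off by 8.40.

G = (0.00, 0.00) ✓; GK at -102.8° ✓; |GK| = 15.90 ✓; ∠GKT = 148.2° ✓; |KT| = 12.60 ✓; ∠KTA = 147.0° ✓; |TA| = 22.50 ✓; ∠(TA, AZ) = 90.00° ✓; |AZ| = 29.60 ✓; ∠(AZ, ZN) = 90.00° ✓; |ZN| = 23.10 ✓; ∠ZNH = 56.90° ✓; |NH| = 30.30 ✗.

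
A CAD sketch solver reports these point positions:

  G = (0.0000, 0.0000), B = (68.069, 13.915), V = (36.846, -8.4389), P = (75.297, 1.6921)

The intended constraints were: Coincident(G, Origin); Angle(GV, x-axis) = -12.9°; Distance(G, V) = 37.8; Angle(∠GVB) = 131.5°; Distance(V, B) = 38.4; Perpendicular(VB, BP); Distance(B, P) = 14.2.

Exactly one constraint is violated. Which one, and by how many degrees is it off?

Perpendicular(VB, BP) — off by 5.00°.

G = (0.00, 0.00) ✓; GV at -12.90° ✓; |GV| = 37.80 ✓; ∠GVB = 131.5° ✓; |VB| = 38.40 ✓; ∠(VB, BP) = 95.00° ✗; |BP| = 14.20 ✓.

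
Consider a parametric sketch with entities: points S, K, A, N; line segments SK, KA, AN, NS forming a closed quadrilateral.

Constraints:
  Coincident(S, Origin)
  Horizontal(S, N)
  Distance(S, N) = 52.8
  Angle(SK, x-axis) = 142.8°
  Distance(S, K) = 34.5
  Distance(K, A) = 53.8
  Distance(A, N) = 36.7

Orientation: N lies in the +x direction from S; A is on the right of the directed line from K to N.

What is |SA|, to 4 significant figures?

19.47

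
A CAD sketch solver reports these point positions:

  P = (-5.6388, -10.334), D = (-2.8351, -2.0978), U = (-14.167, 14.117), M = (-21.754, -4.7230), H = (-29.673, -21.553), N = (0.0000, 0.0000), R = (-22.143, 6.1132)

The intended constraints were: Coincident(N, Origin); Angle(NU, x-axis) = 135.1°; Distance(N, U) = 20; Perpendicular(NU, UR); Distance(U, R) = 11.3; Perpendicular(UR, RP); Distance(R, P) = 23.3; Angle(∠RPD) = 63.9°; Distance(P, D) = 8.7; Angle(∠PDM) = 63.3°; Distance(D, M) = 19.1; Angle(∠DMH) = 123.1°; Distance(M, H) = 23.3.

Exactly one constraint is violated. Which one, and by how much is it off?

Distance(M, H) = 23.3 — off by 4.70.

N = (0.00, 0.00) ✓; NU at 135.1° ✓; |NU| = 20.00 ✓; ∠(NU, UR) = 90.00° ✓; |UR| = 11.30 ✓; ∠(UR, RP) = 90.00° ✓; |RP| = 23.30 ✓; ∠RPD = 63.90° ✓; |PD| = 8.700 ✓; ∠PDM = 63.30° ✓; |DM| = 19.10 ✓; ∠DMH = 123.1° ✓; |MH| = 18.60 ✗.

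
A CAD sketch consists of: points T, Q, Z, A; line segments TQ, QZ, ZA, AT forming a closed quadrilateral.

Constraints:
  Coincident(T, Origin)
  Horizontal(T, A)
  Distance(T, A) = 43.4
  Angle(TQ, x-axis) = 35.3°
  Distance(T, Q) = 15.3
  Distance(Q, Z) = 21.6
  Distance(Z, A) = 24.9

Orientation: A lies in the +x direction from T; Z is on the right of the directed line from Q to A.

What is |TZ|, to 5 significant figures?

23.749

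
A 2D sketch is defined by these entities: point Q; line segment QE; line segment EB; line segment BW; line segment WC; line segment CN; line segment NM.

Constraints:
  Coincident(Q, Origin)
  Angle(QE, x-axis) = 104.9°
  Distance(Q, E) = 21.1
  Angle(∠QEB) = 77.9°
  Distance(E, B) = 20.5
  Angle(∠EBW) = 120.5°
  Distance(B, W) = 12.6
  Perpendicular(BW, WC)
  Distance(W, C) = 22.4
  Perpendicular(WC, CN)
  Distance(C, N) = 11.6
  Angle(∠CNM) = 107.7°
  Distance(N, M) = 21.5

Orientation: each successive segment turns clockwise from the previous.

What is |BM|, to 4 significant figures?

5.859

WC is perpendicular to CN, so CN runs at 123.3°; with |CN| = 11.6, N = (-3.123, 8.258). ∠CNM = 107.7° gives NM at 51.00° from the x-axis; with |NM| = 21.5, M = (10.41, 24.97). Then |BM| = |M − B| = 5.859.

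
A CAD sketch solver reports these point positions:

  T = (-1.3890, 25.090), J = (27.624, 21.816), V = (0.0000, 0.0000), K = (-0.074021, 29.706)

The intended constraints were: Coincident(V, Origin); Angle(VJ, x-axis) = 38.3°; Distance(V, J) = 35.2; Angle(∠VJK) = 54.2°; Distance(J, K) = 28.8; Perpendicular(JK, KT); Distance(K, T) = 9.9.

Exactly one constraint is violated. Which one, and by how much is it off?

Distance(K, T) = 9.9 — off by 5.10.

V = (0.00, 0.00) ✓; VJ at 38.30° ✓; |VJ| = 35.20 ✓; ∠VJK = 54.20° ✓; |JK| = 28.80 ✓; ∠(JK, KT) = 90.00° ✓; |KT| = 4.800 ✗.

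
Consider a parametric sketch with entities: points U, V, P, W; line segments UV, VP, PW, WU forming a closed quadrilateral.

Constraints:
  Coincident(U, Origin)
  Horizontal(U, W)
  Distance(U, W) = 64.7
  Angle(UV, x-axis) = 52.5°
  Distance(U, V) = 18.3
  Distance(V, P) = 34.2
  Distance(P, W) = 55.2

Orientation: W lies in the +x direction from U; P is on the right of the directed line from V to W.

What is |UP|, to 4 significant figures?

23.60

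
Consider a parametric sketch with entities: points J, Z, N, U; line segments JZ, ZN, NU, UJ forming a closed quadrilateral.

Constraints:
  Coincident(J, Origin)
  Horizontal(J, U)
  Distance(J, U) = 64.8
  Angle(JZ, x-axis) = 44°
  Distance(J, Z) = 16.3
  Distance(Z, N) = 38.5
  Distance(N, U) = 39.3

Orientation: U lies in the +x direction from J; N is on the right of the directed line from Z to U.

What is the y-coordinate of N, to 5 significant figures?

-21.476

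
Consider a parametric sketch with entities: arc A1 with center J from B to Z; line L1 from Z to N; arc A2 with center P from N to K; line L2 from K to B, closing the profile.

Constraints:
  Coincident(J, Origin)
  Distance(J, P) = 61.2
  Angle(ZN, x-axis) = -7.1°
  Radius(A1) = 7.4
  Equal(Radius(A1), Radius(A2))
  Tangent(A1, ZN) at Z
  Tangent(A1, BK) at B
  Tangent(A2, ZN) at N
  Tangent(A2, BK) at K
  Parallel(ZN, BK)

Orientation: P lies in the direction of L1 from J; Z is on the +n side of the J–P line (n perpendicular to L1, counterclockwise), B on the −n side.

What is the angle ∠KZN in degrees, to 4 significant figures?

13.59°

The slot axis is L1's direction at -7.1°, so u = (cos -7.1°, sin -7.1°) = (0.9923, -0.1236) and n = (−sin -7.1°, cos -7.1°) = (0.1236, 0.9923). J is at the origin and P lies 61.2 along u from J, so P = 61.2·u = (60.73, -7.564). Tangency of A1 to both parallel lines with radius 7.4 puts Z and B at J ± 7.4·n: Z = (0.9147, 7.343), B = (-0.9147, -7.343). Equal radii place N and K the same way about P: N = P + 7.4·n = (61.65, -0.2212), K = P − 7.4·n = (59.82, -14.91). Then cos ∠KZN = ZK·ZN / (|ZK||ZN|), giving 13.59°.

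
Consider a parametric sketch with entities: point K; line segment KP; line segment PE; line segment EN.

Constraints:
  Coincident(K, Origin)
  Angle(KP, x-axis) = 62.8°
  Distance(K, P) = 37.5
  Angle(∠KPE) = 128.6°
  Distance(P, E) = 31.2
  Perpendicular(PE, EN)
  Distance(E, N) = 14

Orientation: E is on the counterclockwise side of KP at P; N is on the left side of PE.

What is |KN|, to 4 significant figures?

56.70

K is at the origin; KP runs at 62.8° with length 37.5, so P = 37.5·(cos 62.8°, sin 62.8°) = (17.14, 33.35). ∠KPE = 128.6°, so PE runs at 62.8° + (180° − 128.6°) = 114.2° from the x-axis; with |PE| = 31.2, E = P + 31.2·(cos 114.2°, sin 114.2°) = (4.352, 61.81). PE is perpendicular to EN; with |EN| = 14.0 on the left of PE, N = E + 14.0·(-0.9121, -0.4099) = (-8.418, 56.07). Then |KN| = |N − K| = 56.70.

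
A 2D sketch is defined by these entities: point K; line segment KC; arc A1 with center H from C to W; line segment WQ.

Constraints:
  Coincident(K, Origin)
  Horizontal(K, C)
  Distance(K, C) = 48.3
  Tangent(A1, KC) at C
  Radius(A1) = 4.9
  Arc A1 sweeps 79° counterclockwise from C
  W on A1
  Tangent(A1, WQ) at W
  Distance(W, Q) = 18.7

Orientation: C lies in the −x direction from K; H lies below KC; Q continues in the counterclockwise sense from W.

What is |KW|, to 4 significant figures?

53.26

K is at the origin; K and C share the same y with |KC| = 48.3 and C on the −x side, so C = (-48.30, 0.000). A1 meets KC tangentially, so HC is at right angles to KC, so H = C + (0, -4.9) = (-48.30, -4.900). On A1, C sits at bearing 90° from H; a 79° counterclockwise sweep puts W at bearing 169°, so W = H + 4.9·(cos 169°, sin 169°) = (-53.11, -3.965). Then |KW| = |W − K| = 53.26.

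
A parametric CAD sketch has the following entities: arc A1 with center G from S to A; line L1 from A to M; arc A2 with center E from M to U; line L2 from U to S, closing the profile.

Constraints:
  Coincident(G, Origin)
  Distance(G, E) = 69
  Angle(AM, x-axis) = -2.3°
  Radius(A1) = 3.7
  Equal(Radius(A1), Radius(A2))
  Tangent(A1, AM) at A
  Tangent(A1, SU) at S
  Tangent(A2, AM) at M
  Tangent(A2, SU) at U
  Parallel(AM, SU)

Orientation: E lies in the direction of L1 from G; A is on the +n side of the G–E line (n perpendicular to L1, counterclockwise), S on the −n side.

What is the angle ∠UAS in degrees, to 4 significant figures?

83.88°

Tangency of A1 to both parallel lines with radius 3.7 puts A and S at G ± 3.7·n: A = (0.1485, 3.697), S = (-0.1485, -3.697). Equal radii place M and U the same way about E: M = E + 3.7·n = (69.09, 0.9279), U = E − 3.7·n = (68.80, -6.466). Then cos ∠UAS = AU·AS / (|AU||AS|), giving 83.88°.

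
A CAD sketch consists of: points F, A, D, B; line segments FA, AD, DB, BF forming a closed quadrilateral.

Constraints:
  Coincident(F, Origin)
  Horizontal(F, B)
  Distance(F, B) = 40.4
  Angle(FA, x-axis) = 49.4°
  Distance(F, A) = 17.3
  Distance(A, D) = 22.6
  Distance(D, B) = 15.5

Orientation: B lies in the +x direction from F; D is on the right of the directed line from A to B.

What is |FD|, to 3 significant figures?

25.9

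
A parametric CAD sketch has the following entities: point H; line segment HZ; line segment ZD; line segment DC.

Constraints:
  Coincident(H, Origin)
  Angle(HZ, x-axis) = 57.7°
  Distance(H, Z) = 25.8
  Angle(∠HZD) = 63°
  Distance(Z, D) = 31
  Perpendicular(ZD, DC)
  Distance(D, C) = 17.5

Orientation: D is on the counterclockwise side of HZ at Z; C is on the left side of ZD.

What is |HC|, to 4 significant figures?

20.05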